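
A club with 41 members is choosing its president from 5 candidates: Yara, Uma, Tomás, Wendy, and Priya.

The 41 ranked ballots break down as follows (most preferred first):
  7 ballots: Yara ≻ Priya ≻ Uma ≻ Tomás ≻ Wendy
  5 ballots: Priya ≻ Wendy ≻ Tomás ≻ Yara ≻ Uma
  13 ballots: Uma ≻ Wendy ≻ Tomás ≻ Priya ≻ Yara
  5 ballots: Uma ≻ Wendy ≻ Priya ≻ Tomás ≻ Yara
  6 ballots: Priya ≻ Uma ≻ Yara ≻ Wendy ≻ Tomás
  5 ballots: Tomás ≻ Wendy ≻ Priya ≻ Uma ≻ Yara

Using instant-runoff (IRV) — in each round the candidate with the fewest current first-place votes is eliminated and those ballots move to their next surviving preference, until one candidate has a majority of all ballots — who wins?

Priya

Round 1: Yara 7, Uma 18, Tomás 5, Wendy 0, Priya 11. Wendy eliminated.
Round 2: Yara 7, Uma 18, Tomás 5, Priya 11. Tomás eliminated.
Round 3: Yara 7, Uma 18, Priya 16. Yara eliminated.
Round 4: Uma 18, Priya 23. Priya has a majority (≥21).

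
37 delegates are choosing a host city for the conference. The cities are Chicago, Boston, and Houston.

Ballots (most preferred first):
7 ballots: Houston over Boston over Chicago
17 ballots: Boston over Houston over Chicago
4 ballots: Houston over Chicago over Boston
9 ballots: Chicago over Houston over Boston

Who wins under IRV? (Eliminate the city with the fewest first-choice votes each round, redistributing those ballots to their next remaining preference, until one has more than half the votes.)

Round 1: Chicago 9, Boston 17, Houston 11. Chicago eliminated.
Round 2: Boston 17, Houston 20. Houston has a majority (≥19).

Houston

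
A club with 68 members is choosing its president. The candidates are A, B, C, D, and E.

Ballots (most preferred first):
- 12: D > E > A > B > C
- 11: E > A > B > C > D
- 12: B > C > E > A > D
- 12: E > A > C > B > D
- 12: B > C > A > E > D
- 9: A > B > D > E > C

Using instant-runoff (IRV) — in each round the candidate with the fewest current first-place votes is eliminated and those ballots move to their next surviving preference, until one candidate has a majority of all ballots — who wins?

E

Round 1: A 9, B 24, C 0, D 12, E 23. C eliminated.
Round 2: A 9, B 24, D 12, E 23. A eliminated.
Round 3: B 33, D 12, E 23. D eliminated.
Round 4: B 33, E 35. E has a majority (≥35).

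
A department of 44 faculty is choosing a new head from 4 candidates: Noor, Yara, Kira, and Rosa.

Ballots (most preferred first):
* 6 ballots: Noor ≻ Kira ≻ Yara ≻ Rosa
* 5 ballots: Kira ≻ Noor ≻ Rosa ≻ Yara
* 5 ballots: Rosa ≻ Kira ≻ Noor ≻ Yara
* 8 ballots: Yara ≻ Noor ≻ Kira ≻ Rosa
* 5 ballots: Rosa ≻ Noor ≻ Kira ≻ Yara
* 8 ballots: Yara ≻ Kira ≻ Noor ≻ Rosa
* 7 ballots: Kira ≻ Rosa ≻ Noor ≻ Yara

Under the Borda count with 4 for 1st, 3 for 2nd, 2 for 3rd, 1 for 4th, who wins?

Kira

Noor: 6×4 + 5×3 + 5×2 + 8×3 + 5×3 + 8×2 + 7×2 = 118
Yara: 6×2 + 5×1 + 5×1 + 8×4 + 5×1 + 8×4 + 7×1 = 98
Kira: 6×3 + 5×4 + 5×3 + 8×2 + 5×2 + 8×3 + 7×4 = 131
Rosa: 6×1 + 5×2 + 5×4 + 8×1 + 5×4 + 8×1 + 7×3 = 93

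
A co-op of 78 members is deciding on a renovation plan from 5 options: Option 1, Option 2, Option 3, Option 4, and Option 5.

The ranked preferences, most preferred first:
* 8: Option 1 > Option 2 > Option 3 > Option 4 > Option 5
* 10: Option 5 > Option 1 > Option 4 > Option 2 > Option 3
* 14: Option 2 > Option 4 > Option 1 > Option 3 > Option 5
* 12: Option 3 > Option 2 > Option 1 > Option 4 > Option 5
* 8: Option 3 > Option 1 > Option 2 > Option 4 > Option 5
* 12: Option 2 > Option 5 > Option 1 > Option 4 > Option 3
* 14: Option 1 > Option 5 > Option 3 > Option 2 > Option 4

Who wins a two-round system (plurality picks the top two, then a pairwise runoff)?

Round 1 first-place votes: Option 1 22, Option 2 26, Option 3 20, Option 4 0, Option 5 10. Option 2 and Option 1 advance.
Runoff: Option 2 is ranked above Option 1 on 38 ballots, Option 1 above Option 2 on 40.

Option 1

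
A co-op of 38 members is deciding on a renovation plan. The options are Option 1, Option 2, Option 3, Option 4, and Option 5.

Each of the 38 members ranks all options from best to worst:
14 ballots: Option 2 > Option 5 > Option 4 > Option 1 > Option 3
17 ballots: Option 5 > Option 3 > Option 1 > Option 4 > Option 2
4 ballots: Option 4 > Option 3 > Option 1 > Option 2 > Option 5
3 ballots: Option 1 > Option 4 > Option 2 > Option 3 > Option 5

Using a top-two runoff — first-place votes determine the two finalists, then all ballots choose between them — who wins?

Option 2

Round 1 first-place votes: Option 1 3, Option 2 14, Option 3 0, Option 4 4, Option 5 17. Option 5 and Option 2 advance.
Runoff: Option 5 is ranked above Option 2 on 17 ballots, Option 2 above Option 5 on 21.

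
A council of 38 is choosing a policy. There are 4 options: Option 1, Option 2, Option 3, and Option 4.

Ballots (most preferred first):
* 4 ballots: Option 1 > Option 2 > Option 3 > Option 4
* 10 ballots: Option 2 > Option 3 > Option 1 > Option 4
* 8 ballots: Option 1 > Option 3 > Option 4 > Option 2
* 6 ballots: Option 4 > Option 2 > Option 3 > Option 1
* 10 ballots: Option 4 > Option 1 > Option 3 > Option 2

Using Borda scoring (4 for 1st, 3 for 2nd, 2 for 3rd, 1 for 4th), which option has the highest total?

Option 1

Option 1: 4×4 + 10×2 + 8×4 + 6×1 + 10×3 = 104
Option 2: 4×3 + 10×4 + 8×1 + 6×3 + 10×1 = 88
Option 3: 4×2 + 10×3 + 8×3 + 6×2 + 10×2 = 94
Option 4: 4×1 + 10×1 + 8×2 + 6×4 + 10×4 = 94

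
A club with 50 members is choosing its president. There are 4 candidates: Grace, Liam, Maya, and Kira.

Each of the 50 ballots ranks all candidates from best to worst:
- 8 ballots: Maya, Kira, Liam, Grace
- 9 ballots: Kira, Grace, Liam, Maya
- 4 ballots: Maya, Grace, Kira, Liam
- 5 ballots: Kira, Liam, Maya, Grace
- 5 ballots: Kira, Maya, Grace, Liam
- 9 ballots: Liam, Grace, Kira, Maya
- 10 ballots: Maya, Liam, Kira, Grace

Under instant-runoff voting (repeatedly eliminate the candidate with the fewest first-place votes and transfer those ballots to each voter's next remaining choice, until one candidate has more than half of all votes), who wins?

Kira

Round 1: Grace 0, Liam 9, Maya 22, Kira 19. Grace eliminated.
Round 2: Liam 9, Maya 22, Kira 19. Liam eliminated.
Round 3: Maya 22, Kira 28. Kira has a majority (≥26).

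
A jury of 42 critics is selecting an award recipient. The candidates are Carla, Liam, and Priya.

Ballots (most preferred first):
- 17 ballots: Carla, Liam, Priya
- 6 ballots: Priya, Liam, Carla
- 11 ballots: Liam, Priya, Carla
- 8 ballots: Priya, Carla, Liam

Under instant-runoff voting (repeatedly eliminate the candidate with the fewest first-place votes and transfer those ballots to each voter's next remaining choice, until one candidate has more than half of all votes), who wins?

Round 1: Carla 17, Liam 11, Priya 14. Liam eliminated.
Round 2: Carla 17, Priya 25. Priya has a majority (≥22).

Priya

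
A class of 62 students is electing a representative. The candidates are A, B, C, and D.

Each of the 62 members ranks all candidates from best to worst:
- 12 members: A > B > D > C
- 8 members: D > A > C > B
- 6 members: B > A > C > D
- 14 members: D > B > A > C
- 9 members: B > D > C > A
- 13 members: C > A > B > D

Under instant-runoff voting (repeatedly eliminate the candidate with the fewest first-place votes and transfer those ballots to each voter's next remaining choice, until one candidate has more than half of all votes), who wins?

Round 1: A 12, B 15, C 13, D 22. A eliminated.
Round 2: B 27, C 13, D 22. C eliminated.
Round 3: B 40, D 22. B has a majority (≥32).

B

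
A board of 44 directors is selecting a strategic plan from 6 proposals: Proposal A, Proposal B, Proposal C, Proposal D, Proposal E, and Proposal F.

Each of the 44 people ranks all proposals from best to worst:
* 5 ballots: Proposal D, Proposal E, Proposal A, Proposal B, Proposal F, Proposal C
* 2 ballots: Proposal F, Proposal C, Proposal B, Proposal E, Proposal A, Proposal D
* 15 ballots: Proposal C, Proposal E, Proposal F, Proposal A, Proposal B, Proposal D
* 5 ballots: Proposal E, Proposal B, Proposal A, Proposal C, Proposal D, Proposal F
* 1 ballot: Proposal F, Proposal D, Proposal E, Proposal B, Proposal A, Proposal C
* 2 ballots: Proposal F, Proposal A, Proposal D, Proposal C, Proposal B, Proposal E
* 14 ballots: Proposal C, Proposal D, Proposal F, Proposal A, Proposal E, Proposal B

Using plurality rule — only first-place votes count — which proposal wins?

First-place votes: Proposal A 0, Proposal B 0, Proposal C 29, Proposal D 5, Proposal E 5, Proposal F 5.

Proposal C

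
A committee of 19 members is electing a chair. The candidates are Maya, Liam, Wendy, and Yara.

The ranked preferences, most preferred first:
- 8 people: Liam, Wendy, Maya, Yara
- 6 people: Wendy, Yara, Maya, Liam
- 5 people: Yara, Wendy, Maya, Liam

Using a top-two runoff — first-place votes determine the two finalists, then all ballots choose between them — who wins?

Round 1 first-place votes: Maya 0, Liam 8, Wendy 6, Yara 5. Liam and Wendy advance.
Runoff: Liam is ranked above Wendy on 8 ballots, Wendy above Liam on 11.

Wendy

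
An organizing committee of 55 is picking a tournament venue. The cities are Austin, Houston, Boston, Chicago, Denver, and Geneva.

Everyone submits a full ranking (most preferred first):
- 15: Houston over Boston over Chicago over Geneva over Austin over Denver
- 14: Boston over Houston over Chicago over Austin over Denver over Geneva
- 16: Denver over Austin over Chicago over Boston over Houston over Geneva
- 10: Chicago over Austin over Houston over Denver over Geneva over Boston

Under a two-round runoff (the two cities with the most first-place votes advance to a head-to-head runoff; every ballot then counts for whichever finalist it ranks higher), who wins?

Round 1 first-place votes: Austin 0, Houston 15, Boston 14, Chicago 10, Denver 16, Geneva 0. Denver and Houston advance.
Runoff: Denver is ranked above Houston on 16 ballots, Houston above Denver on 39.

Houston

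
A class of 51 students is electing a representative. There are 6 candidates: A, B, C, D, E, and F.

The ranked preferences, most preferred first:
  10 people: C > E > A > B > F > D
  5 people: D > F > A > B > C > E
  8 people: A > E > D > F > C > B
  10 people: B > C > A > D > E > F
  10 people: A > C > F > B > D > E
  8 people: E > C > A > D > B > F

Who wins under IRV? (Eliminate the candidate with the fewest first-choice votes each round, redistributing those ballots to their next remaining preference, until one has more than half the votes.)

Round 1: A 18, B 10, C 10, D 5, E 8, F 0. F eliminated.
Round 2: A 18, B 10, C 10, D 5, E 8. D eliminated.
Round 3: A 23, B 10, C 10, E 8. E eliminated.
Round 4: A 23, B 10, C 18. B eliminated.
Round 5: A 23, C 28. C has a majority (≥26).

C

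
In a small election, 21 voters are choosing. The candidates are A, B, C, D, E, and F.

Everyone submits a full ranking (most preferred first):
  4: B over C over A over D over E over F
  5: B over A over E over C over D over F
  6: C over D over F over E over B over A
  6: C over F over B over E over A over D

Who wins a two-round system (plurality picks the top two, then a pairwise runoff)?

Round 1 first-place votes: A 0, B 9, C 12, D 0, E 0, F 0. C and B advance.
Runoff: C is ranked above B on 12 ballots, B above C on 9.

C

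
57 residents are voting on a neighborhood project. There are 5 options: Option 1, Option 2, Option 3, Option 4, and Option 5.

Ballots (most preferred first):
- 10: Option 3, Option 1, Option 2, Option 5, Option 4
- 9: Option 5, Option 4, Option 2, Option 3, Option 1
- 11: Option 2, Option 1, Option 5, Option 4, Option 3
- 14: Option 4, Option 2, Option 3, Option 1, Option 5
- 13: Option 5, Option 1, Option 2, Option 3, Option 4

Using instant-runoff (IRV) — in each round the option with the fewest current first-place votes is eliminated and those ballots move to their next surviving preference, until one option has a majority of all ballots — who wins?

Round 1: Option 1 0, Option 2 11, Option 3 10, Option 4 14, Option 5 22. Option 1 eliminated.
Round 2: Option 2 11, Option 3 10, Option 4 14, Option 5 22. Option 3 eliminated.
Round 3: Option 2 21, Option 4 14, Option 5 22. Option 4 eliminated.
Round 4: Option 2 35, Option 5 22. Option 2 has a majority (≥29).

Option 2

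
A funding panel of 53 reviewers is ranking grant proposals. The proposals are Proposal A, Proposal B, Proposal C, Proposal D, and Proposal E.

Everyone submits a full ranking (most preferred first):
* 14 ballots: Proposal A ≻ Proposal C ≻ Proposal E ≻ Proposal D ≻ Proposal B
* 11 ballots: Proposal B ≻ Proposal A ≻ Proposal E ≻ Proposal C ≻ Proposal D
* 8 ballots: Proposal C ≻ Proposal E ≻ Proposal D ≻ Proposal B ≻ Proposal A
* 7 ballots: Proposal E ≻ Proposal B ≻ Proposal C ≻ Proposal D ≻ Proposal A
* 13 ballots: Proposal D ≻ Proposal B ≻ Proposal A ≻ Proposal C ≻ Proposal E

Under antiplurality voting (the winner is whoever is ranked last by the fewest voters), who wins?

Last-place votes: Proposal A 15, Proposal B 14, Proposal C 0, Proposal D 11, Proposal E 13.

Proposal C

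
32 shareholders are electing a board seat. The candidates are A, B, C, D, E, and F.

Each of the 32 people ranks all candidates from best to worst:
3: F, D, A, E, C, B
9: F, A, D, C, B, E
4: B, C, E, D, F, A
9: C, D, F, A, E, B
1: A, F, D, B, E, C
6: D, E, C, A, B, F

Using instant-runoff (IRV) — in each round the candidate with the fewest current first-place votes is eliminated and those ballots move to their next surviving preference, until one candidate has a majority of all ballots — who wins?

C

Round 1: A 1, B 4, C 9, D 6, E 0, F 12. E eliminated.
Round 2: A 1, B 4, C 9, D 6, F 12. A eliminated.
Round 3: B 4, C 9, D 6, F 13. B eliminated.
Round 4: C 13, D 6, F 13. D eliminated.
Round 5: C 19, F 13. C has a majority (≥17).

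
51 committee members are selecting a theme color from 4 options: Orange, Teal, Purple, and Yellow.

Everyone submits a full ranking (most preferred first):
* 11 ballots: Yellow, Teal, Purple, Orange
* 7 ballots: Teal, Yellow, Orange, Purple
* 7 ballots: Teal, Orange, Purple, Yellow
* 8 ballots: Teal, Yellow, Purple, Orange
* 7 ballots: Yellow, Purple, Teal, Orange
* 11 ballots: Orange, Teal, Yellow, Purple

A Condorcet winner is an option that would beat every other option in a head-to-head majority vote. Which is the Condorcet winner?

Teal

Teal vs Orange: 40–11
Teal vs Purple: 44–7
Teal vs Yellow: 33–18
Teal beats every other option.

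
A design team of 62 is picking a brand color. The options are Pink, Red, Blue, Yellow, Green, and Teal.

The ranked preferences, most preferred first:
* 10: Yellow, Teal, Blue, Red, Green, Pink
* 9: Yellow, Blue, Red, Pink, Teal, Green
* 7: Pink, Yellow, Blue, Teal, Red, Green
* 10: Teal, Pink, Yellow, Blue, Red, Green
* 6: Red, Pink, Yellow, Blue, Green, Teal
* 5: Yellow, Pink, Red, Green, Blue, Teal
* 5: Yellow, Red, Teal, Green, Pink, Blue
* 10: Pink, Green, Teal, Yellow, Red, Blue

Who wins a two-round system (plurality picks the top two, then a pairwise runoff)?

Pink

Round 1 first-place votes: Pink 17, Red 6, Blue 0, Yellow 29, Green 0, Teal 10. Yellow and Pink advance.
Runoff: Yellow is ranked above Pink on 29 ballots, Pink above Yellow on 33.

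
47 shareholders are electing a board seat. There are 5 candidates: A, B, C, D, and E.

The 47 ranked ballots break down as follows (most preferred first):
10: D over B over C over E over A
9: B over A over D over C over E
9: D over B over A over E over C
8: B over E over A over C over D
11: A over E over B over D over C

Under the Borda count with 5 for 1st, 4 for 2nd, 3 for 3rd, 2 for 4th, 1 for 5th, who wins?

A: 10×1 + 9×4 + 9×3 + 8×3 + 11×5 = 152
B: 10×4 + 9×5 + 9×4 + 8×5 + 11×3 = 194
C: 10×3 + 9×2 + 9×1 + 8×2 + 11×1 = 84
D: 10×5 + 9×3 + 9×5 + 8×1 + 11×2 = 152
E: 10×2 + 9×1 + 9×2 + 8×4 + 11×4 = 123

B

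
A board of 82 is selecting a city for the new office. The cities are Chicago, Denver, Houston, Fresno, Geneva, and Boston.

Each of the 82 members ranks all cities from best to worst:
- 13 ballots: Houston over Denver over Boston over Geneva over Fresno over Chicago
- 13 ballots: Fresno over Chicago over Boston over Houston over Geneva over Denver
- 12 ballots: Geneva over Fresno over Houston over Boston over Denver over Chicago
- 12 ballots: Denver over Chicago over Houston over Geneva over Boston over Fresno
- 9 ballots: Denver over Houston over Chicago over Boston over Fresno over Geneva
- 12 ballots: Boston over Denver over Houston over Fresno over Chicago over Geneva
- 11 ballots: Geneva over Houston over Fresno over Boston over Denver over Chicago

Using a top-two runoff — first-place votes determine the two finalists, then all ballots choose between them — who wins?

Denver

Round 1 first-place votes: Chicago 0, Denver 21, Houston 13, Fresno 13, Geneva 23, Boston 12. Geneva and Denver advance.
Runoff: Geneva is ranked above Denver on 36 ballots, Denver above Geneva on 46.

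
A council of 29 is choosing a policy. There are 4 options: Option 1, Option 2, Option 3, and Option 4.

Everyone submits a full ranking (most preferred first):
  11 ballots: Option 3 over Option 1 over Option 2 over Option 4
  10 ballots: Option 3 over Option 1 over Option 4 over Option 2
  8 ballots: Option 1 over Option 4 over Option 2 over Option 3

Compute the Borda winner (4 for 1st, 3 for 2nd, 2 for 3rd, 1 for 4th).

Option 1

Option 1: 11×3 + 10×3 + 8×4 = 95
Option 2: 11×2 + 10×1 + 8×2 = 48
Option 3: 11×4 + 10×4 + 8×1 = 92
Option 4: 11×1 + 10×2 + 8×3 = 55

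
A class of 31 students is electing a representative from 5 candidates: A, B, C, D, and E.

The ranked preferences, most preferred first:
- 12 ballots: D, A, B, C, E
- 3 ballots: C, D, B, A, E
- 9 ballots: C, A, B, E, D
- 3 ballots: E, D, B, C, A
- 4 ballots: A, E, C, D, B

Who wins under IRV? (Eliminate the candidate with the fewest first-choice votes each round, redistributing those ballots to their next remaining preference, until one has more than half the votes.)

C

Round 1: A 4, B 0, C 12, D 12, E 3. B eliminated.
Round 2: A 4, C 12, D 12, E 3. E eliminated.
Round 3: A 4, C 12, D 15. A eliminated.
Round 4: C 16, D 15. C has a majority (≥16).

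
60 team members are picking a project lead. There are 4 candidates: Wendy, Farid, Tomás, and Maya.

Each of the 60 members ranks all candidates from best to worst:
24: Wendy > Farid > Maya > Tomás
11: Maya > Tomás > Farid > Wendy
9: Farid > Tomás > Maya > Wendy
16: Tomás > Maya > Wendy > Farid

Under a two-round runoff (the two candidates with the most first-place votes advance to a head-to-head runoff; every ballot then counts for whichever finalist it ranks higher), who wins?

Round 1 first-place votes: Wendy 24, Farid 9, Tomás 16, Maya 11. Wendy and Tomás advance.
Runoff: Wendy is ranked above Tomás on 24 ballots, Tomás above Wendy on 36.

Tomás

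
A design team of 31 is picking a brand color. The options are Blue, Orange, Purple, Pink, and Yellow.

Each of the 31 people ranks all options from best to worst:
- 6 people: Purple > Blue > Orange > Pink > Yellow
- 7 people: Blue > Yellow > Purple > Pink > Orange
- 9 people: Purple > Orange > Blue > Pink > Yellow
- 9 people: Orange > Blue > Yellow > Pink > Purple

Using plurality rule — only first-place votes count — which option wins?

Purple

First-place votes: Blue 7, Orange 9, Purple 15, Pink 0, Yellow 0.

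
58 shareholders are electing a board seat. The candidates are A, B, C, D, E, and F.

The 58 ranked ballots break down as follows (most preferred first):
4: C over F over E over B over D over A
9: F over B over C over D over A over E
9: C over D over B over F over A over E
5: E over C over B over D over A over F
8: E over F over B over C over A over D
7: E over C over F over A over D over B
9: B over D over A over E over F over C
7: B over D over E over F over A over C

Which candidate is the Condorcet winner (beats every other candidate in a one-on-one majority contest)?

B vs A: 51–7
B vs C: 33–25
B vs D: 42–16
B vs E: 34–24
B vs F: 30–28
B beats every other candidate.

B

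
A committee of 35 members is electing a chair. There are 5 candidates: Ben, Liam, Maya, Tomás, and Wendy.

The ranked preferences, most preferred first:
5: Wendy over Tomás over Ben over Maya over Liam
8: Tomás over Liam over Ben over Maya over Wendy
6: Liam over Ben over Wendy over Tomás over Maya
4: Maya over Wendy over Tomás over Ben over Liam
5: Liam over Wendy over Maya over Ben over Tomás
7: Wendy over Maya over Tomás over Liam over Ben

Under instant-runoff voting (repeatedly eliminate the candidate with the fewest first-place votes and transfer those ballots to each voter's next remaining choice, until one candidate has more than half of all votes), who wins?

Liam

Round 1: Ben 0, Liam 11, Maya 4, Tomás 8, Wendy 12. Ben eliminated.
Round 2: Liam 11, Maya 4, Tomás 8, Wendy 12. Maya eliminated.
Round 3: Liam 11, Tomás 8, Wendy 16. Tomás eliminated.
Round 4: Liam 19, Wendy 16. Liam has a majority (≥18).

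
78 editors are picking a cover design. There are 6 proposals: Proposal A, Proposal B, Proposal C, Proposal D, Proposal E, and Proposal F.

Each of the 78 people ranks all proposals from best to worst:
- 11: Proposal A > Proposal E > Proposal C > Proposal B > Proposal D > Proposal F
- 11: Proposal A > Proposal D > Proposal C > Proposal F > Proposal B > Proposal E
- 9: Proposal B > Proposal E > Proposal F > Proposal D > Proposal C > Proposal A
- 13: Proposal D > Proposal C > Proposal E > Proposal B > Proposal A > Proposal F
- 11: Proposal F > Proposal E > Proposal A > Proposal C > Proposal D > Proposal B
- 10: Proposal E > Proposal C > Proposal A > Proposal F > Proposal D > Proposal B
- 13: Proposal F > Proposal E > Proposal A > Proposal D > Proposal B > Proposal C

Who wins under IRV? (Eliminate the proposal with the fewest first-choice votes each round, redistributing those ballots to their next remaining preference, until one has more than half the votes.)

Proposal E

Round 1: Proposal A 22, Proposal B 9, Proposal C 0, Proposal D 13, Proposal E 10, Proposal F 24. Proposal C eliminated.
Round 2: Proposal A 22, Proposal B 9, Proposal D 13, Proposal E 10, Proposal F 24. Proposal B eliminated.
Round 3: Proposal A 22, Proposal D 13, Proposal E 19, Proposal F 24. Proposal D eliminated.
Round 4: Proposal A 22, Proposal E 32, Proposal F 24. Proposal A eliminated.
Round 5: Proposal E 43, Proposal F 35. Proposal E has a majority (≥40).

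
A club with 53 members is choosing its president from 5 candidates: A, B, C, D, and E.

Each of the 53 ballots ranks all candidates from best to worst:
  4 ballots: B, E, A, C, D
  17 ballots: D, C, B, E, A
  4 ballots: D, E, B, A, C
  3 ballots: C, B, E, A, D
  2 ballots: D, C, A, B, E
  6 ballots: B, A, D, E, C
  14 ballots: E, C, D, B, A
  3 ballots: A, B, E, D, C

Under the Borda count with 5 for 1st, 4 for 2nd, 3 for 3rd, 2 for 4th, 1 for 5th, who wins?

D

A: 4×3 + 17×1 + 4×2 + 3×2 + 2×3 + 6×4 + 14×1 + 3×5 = 102
B: 4×5 + 17×3 + 4×3 + 3×4 + 2×2 + 6×5 + 14×2 + 3×4 = 169
C: 4×2 + 17×4 + 4×1 + 3×5 + 2×4 + 6×1 + 14×4 + 3×1 = 168
D: 4×1 + 17×5 + 4×5 + 3×1 + 2×5 + 6×3 + 14×3 + 3×2 = 188
E: 4×4 + 17×2 + 4×4 + 3×3 + 2×1 + 6×2 + 14×5 + 3×3 = 168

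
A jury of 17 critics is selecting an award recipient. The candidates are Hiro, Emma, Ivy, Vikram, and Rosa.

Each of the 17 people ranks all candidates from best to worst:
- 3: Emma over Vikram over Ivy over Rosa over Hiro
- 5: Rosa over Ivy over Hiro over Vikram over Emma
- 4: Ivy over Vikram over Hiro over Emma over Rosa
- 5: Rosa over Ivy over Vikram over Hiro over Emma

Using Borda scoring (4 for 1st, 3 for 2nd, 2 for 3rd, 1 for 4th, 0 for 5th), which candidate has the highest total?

Ivy

Hiro: 3×0 + 5×2 + 4×2 + 5×1 = 23
Emma: 3×4 + 5×0 + 4×1 + 5×0 = 16
Ivy: 3×2 + 5×3 + 4×4 + 5×3 = 52
Vikram: 3×3 + 5×1 + 4×3 + 5×2 = 36
Rosa: 3×1 + 5×4 + 4×0 + 5×4 = 43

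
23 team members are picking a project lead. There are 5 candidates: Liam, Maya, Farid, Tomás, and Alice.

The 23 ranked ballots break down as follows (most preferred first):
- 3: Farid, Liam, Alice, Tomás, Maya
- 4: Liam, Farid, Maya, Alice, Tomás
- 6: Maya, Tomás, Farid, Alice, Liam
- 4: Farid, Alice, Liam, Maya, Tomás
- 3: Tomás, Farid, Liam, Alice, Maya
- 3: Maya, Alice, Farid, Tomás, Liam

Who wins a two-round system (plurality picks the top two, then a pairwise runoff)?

Round 1 first-place votes: Liam 4, Maya 9, Farid 7, Tomás 3, Alice 0. Maya and Farid advance.
Runoff: Maya is ranked above Farid on 9 ballots, Farid above Maya on 14.

Farid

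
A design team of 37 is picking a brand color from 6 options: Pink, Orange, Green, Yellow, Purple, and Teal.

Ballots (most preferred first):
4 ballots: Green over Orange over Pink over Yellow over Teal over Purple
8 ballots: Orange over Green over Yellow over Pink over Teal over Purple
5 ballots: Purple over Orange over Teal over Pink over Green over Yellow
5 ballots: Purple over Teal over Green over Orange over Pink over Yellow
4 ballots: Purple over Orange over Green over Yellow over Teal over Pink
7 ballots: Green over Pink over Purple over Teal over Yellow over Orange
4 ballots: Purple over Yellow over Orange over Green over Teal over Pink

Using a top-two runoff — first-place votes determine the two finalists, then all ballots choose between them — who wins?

Round 1 first-place votes: Pink 0, Orange 8, Green 11, Yellow 0, Purple 18, Teal 0. Purple and Green advance.
Runoff: Purple is ranked above Green on 18 ballots, Green above Purple on 19.

Green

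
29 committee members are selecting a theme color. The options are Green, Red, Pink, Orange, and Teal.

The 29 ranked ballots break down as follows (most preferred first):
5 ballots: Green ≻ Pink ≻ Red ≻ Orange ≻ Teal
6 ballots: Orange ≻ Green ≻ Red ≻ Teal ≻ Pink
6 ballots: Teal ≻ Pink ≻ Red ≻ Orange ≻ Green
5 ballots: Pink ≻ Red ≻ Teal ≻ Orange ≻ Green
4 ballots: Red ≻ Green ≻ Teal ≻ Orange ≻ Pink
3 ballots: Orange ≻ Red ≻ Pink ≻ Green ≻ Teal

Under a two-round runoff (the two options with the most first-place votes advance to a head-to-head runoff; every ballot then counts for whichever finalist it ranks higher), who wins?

Teal

Round 1 first-place votes: Green 5, Red 4, Pink 5, Orange 9, Teal 6. Orange and Teal advance.
Runoff: Orange is ranked above Teal on 14 ballots, Teal above Orange on 15.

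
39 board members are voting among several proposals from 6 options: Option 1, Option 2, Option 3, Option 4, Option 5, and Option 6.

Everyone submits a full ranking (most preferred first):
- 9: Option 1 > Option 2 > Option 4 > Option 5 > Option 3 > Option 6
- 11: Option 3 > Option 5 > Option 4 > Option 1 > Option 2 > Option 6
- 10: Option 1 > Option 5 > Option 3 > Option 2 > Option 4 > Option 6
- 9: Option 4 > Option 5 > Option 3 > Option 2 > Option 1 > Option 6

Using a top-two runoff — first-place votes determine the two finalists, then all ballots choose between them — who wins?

Round 1 first-place votes: Option 1 19, Option 2 0, Option 3 11, Option 4 9, Option 5 0, Option 6 0. Option 1 and Option 3 advance.
Runoff: Option 1 is ranked above Option 3 on 19 ballots, Option 3 above Option 1 on 20.

Option 3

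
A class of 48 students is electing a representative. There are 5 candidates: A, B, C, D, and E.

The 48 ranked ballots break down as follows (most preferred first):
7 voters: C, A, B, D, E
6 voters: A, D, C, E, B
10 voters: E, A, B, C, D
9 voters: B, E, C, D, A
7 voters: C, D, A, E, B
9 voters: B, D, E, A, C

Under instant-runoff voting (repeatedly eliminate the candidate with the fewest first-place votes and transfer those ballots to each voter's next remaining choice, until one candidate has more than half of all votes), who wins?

B

Round 1: A 6, B 18, C 14, D 0, E 10. D eliminated.
Round 2: A 6, B 18, C 14, E 10. A eliminated.
Round 3: B 18, C 20, E 10. E eliminated.
Round 4: B 28, C 20. B has a majority (≥25).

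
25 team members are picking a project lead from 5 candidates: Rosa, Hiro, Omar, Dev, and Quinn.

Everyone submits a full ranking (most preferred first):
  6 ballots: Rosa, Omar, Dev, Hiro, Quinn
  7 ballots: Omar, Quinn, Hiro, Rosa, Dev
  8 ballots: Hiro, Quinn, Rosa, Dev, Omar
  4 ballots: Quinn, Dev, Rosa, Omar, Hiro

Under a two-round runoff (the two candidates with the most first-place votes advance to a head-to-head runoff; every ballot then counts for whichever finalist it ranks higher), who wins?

Omar

Round 1 first-place votes: Rosa 6, Hiro 8, Omar 7, Dev 0, Quinn 4. Hiro and Omar advance.
Runoff: Hiro is ranked above Omar on 8 ballots, Omar above Hiro on 17.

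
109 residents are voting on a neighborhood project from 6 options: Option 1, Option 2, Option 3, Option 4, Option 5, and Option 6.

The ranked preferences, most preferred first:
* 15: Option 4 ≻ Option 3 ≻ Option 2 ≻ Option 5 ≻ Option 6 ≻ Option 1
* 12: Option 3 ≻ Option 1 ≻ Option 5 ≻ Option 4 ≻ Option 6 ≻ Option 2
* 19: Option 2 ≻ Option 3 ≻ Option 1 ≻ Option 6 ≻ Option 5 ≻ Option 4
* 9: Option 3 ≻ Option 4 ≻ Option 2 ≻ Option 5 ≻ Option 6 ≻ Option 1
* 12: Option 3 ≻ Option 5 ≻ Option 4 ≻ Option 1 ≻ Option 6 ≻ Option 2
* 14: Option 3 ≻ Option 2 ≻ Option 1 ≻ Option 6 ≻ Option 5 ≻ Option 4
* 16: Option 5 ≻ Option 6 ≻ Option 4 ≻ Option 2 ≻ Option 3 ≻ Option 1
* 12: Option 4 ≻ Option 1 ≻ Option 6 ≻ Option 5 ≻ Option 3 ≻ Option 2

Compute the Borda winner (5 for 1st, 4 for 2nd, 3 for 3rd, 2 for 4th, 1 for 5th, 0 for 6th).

Option 3

Option 1: 15×0 + 12×4 + 19×3 + 9×0 + 12×2 + 14×3 + 16×0 + 12×4 = 219
Option 2: 15×3 + 12×0 + 19×5 + 9×3 + 12×0 + 14×4 + 16×2 + 12×0 = 255
Option 3: 15×4 + 12×5 + 19×4 + 9×5 + 12×5 + 14×5 + 16×1 + 12×1 = 399
Option 4: 15×5 + 12×2 + 19×0 + 9×4 + 12×3 + 14×0 + 16×3 + 12×5 = 279
Option 5: 15×2 + 12×3 + 19×1 + 9×2 + 12×4 + 14×1 + 16×5 + 12×2 = 269
Option 6: 15×1 + 12×1 + 19×2 + 9×1 + 12×1 + 14×2 + 16×4 + 12×3 = 214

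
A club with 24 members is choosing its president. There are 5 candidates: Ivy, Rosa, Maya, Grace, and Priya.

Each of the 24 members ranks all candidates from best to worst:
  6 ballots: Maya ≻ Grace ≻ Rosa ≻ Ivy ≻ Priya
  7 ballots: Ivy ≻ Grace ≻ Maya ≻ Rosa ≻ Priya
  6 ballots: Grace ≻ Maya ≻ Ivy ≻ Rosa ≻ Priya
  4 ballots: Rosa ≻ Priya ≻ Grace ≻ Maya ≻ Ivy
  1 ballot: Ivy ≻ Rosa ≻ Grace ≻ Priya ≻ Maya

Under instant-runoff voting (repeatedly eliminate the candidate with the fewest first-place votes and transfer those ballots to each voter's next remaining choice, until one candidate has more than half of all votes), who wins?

Grace

Round 1: Ivy 8, Rosa 4, Maya 6, Grace 6, Priya 0. Priya eliminated.
Round 2: Ivy 8, Rosa 4, Maya 6, Grace 6. Rosa eliminated.
Round 3: Ivy 8, Maya 6, Grace 10. Maya eliminated.
Round 4: Ivy 8, Grace 16. Grace has a majority (≥13).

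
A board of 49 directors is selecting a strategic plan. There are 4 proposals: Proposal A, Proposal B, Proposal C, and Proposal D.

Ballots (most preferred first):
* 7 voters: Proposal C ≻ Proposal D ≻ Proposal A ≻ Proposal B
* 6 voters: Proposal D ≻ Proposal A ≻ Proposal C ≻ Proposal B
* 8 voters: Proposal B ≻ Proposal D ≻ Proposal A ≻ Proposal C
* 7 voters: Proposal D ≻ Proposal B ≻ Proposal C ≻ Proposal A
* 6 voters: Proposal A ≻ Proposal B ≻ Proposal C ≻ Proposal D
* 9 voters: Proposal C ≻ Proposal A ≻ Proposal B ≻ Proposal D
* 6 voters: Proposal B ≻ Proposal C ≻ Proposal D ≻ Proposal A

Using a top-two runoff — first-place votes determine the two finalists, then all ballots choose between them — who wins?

Round 1 first-place votes: Proposal A 6, Proposal B 14, Proposal C 16, Proposal D 13. Proposal C and Proposal B advance.
Runoff: Proposal C is ranked above Proposal B on 22 ballots, Proposal B above Proposal C on 27.

Proposal B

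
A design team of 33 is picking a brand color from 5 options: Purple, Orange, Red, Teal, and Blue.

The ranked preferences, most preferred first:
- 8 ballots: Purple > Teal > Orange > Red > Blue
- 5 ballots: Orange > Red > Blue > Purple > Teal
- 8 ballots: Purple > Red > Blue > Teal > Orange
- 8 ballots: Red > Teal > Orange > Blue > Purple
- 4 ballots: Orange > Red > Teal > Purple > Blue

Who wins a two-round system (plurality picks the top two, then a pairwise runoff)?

Round 1 first-place votes: Purple 16, Orange 9, Red 8, Teal 0, Blue 0. Purple and Orange advance.
Runoff: Purple is ranked above Orange on 16 ballots, Orange above Purple on 17.

Orange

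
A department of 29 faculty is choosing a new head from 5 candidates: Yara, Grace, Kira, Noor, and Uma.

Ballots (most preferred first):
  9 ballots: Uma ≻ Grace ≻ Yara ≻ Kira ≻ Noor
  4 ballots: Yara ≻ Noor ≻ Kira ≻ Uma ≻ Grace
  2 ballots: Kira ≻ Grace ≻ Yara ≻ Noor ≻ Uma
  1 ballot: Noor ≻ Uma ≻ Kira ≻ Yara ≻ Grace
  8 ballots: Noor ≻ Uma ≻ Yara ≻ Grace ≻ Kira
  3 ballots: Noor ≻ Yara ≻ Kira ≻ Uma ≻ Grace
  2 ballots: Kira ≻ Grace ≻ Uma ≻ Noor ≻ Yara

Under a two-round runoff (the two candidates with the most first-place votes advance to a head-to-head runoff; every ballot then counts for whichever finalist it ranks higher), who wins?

Round 1 first-place votes: Yara 4, Grace 0, Kira 4, Noor 12, Uma 9. Noor and Uma advance.
Runoff: Noor is ranked above Uma on 18 ballots, Uma above Noor on 11.

Noor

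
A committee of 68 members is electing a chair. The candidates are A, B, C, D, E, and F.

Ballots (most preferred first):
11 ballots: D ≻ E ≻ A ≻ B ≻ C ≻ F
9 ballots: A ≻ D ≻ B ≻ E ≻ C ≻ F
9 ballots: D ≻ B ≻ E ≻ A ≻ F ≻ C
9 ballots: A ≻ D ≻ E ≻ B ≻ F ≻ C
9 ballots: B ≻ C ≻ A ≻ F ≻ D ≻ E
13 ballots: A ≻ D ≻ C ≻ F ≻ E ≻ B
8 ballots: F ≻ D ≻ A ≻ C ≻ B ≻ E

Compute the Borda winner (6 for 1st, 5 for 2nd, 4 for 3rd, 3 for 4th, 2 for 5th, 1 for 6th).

A: 11×4 + 9×6 + 9×3 + 9×6 + 9×4 + 13×6 + 8×4 = 325
B: 11×3 + 9×4 + 9×5 + 9×3 + 9×6 + 13×1 + 8×2 = 224
C: 11×2 + 9×2 + 9×1 + 9×1 + 9×5 + 13×4 + 8×3 = 179
D: 11×6 + 9×5 + 9×6 + 9×5 + 9×2 + 13×5 + 8×5 = 333
E: 11×5 + 9×3 + 9×4 + 9×4 + 9×1 + 13×2 + 8×1 = 197
F: 11×1 + 9×1 + 9×2 + 9×2 + 9×3 + 13×3 + 8×6 = 170

D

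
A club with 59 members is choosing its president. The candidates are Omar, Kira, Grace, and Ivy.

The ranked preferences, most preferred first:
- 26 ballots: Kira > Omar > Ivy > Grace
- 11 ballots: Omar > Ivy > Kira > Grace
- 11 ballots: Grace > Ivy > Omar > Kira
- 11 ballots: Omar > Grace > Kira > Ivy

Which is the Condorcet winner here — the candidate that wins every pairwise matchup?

Omar

Omar vs Kira: 33–26
Omar vs Grace: 48–11
Omar vs Ivy: 48–11
Omar beats every other candidate.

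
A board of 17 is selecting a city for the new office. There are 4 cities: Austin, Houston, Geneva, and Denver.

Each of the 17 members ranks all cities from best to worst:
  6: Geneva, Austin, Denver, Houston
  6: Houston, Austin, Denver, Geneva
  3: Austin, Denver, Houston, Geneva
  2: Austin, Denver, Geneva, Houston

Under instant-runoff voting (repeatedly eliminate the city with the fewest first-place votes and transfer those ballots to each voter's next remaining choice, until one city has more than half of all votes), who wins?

Round 1: Austin 5, Houston 6, Geneva 6, Denver 0. Denver eliminated.
Round 2: Austin 5, Houston 6, Geneva 6. Austin eliminated.
Round 3: Houston 9, Geneva 8. Houston has a majority (≥9).

Houston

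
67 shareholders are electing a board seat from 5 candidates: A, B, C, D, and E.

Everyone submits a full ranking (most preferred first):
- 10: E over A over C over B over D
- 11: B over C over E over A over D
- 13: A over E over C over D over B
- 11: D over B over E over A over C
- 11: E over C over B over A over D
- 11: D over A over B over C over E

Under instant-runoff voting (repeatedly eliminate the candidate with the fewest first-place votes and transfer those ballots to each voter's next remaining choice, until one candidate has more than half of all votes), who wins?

E

Round 1: A 13, B 11, C 0, D 22, E 21. C eliminated.
Round 2: A 13, B 11, D 22, E 21. B eliminated.
Round 3: A 13, D 22, E 32. A eliminated.
Round 4: D 22, E 45. E has a majority (≥34).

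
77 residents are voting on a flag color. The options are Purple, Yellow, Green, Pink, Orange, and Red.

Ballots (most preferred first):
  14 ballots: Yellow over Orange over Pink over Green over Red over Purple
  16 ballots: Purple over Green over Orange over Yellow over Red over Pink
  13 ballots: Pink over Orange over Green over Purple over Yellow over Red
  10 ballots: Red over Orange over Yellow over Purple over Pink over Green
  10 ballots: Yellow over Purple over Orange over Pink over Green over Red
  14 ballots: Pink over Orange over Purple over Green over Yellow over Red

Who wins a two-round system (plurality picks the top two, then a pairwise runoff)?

Round 1 first-place votes: Purple 16, Yellow 24, Green 0, Pink 27, Orange 0, Red 10. Pink and Yellow advance.
Runoff: Pink is ranked above Yellow on 27 ballots, Yellow above Pink on 50.

Yellow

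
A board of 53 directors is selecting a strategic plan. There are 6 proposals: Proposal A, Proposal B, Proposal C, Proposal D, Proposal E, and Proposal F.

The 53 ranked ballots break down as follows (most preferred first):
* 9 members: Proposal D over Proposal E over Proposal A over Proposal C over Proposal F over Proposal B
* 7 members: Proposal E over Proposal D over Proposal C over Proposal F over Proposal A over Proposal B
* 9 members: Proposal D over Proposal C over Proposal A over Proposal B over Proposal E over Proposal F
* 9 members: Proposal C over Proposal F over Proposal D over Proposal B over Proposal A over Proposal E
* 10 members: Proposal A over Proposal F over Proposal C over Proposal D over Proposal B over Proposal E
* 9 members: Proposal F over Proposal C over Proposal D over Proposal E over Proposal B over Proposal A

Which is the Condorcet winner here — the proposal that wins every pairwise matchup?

Proposal C vs Proposal A: 34–19
Proposal C vs Proposal B: 53–0
Proposal C vs Proposal D: 28–25
Proposal C vs Proposal E: 37–16
Proposal C vs Proposal F: 34–19
Proposal C beats every other proposal.

Proposal C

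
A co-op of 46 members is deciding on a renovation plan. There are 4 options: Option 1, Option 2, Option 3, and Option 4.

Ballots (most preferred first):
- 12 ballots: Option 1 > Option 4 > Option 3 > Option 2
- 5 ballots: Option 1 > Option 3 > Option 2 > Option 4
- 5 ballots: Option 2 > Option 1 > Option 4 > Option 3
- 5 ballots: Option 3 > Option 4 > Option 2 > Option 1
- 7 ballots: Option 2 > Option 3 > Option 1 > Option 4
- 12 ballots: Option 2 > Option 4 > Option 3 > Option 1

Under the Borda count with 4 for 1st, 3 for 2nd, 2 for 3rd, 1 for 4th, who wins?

Option 2

Option 1: 12×4 + 5×4 + 5×3 + 5×1 + 7×2 + 12×1 = 114
Option 2: 12×1 + 5×2 + 5×4 + 5×2 + 7×4 + 12×4 = 128
Option 3: 12×2 + 5×3 + 5×1 + 5×4 + 7×3 + 12×2 = 109
Option 4: 12×3 + 5×1 + 5×2 + 5×3 + 7×1 + 12×3 = 109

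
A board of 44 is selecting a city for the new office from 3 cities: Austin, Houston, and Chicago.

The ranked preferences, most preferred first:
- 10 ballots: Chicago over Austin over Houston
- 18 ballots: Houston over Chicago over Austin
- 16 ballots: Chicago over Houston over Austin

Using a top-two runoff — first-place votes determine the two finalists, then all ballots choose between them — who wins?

Chicago

Round 1 first-place votes: Austin 0, Houston 18, Chicago 26. Chicago and Houston advance.
Runoff: Chicago is ranked above Houston on 26 ballots, Houston above Chicago on 18.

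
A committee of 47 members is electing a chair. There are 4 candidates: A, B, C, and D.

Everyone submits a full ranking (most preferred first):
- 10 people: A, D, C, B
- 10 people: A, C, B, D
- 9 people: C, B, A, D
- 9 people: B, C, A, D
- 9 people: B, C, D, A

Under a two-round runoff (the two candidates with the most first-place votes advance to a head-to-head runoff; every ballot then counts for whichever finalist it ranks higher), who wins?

Round 1 first-place votes: A 20, B 18, C 9, D 0. A and B advance.
Runoff: A is ranked above B on 20 ballots, B above A on 27.

B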